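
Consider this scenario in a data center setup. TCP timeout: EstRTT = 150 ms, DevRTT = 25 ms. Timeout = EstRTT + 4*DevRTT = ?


Given: EstRTT = 150 ms, DevRTT = 25 ms
Timeout = EstRTT + 4 * DevRTT
4 * DevRTT = 4 * 25 = 100
Timeout = 150 + 100 = 250 ms

250


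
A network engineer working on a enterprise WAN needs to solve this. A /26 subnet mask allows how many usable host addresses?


Given: subnet mask /26
Host bits = 32 - 26 = 6
Total addresses = 2^6 = 64
Usable hosts = 64 - 2 (network + broadcast) = 62

62


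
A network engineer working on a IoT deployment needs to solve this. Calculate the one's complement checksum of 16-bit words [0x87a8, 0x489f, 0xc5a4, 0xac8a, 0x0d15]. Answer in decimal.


Given words: [0x87a8, 0x489f, 0xc5a4, 0xac8a, 0x0d15]
Step 1: Sum all words
Raw sum = 34728 + 18591 + 50596 + 44170 + 3349 = 151434
Step 2: Fold carry: (20362 + 2) = 20364
One's complement = ~20364 & 0xFFFF = 45171

45171


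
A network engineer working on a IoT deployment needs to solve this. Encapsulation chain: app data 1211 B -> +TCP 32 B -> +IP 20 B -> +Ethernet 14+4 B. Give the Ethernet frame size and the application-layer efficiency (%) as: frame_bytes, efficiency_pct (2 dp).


TCP segment = 1211 + 32 = 1243 B
IP packet = 1243 + 20 = 1263 B
Ethernet frame = 1263 + 14 + 4 = 1281 B
Efficiency = app / frame = 1211 / 1281 = 0.945355 = 94.5355% -> 94.54% (2 dp)

1281, 94.54


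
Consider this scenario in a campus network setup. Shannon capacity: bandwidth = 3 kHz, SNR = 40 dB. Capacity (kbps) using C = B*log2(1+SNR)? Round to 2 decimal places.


Given: B = 3 kHz, SNR = 40 dB
SNR linear = 10^(40/10) = 10000
1 + SNR = 10001
log2(10001) = 13.2878566418
C = 3 * 1000 * 13.2878566418 = 39863.5699 bps
C = 39.863570 kbps -> 39.86 kbps (2 dp)

39.86


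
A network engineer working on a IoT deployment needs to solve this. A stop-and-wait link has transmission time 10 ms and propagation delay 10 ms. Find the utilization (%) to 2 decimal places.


Given: Ttrans = 10 ms, Tprop = 10 ms
RTT = 2 * Tprop = 2 * 10 = 20 ms
U = Ttrans / (Ttrans + RTT)
U = 10 / (10 + 20)
U = 10 / 30 = 0.333333
U% = 33.33%

33.33


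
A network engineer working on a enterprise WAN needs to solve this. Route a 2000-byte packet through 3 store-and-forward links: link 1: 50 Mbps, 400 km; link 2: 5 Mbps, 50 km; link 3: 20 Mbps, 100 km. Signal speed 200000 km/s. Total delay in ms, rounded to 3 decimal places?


Packet = 2000 bytes = 16000 bits. Store-and-forward: sum (t_trans + t_prop) per link.
Link 1: t_trans = 16000/(50*10^6) s = 0.3200 ms; t_prop = 400/200000 s = 2.0000 ms; subtotal = 2.3200 ms
Link 2: t_trans = 16000/(5*10^6) s = 3.2000 ms; t_prop = 50/200000 s = 0.2500 ms; subtotal = 3.4500 ms
Link 3: t_trans = 16000/(20*10^6) s = 0.8000 ms; t_prop = 100/200000 s = 0.5000 ms; subtotal = 1.3000 ms
End-to-end = 2.3200 + 3.4500 + 1.3000 = 7.0700 ms -> 7.070 ms (3 dp)

7.070


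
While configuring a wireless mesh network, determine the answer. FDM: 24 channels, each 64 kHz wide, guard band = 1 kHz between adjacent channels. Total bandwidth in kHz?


Given: 24 channels, 64 kHz each, guard = 1 kHz
Channel bandwidth = 24 * 64 = 1536 kHz
Guard bands = 23 gaps * 1 kHz = 23 kHz
Total = 1536 + 23 = 1559 kHz

1559


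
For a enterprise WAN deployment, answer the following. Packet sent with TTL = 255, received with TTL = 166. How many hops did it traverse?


Given: initial TTL = 255, received TTL = 166
Hops = initial TTL - received TTL
Hops = 255 - 166 = 89

89


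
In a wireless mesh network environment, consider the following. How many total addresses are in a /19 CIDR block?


Given: CIDR prefix /19
Host bits = 32 - 19 = 13
Total addresses = 2^13 = 8192

8192


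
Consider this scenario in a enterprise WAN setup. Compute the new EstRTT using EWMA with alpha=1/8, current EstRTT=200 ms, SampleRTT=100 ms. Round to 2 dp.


Given: EstRTT = 200 ms, SampleRTT = 100 ms, alpha = 1/8
New EstRTT = (1 - alpha) * EstRTT + alpha * SampleRTT
(7/8) * 200 = 175
(1/8) * 100 = 12.5
New EstRTT = 175 + 12.5 = 187.5 ms -> 187.50 ms (2 dp)

187.50


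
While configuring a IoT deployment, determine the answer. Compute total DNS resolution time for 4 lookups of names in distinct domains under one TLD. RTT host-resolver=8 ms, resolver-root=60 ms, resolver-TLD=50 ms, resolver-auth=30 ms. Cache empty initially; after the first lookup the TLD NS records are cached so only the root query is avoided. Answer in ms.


Lookup 1 (cold cache): local + root + TLD + auth = 8 + 60 + 50 + 30 = 148 ms
Lookups 2..4 (TLD NS cached -> skip root; new domain -> still ask TLD and auth): local + TLD + auth = 8 + 50 + 30 = 88 ms each
Remaining 3 lookups: 3 * 88 = 264 ms
Total = 148 + 264 = 412 ms

412


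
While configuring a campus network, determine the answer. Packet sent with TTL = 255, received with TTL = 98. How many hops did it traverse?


Given: initial TTL = 255, received TTL = 98
Hops = initial TTL - received TTL
Hops = 255 - 98 = 157

157


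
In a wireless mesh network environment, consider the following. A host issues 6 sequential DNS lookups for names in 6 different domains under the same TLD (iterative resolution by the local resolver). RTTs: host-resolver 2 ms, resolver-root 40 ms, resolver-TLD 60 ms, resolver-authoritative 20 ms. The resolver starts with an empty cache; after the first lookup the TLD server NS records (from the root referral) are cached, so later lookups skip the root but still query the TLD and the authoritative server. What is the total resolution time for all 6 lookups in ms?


Lookup 1 (cold cache): local + root + TLD + auth = 2 + 40 + 60 + 20 = 122 ms
Lookups 2..6 (TLD NS cached -> skip root; new domain -> still ask TLD and auth): local + TLD + auth = 2 + 60 + 20 = 82 ms each
Remaining 5 lookups: 5 * 82 = 410 ms
Total = 122 + 410 = 532 ms

532


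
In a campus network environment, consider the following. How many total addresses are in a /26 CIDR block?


Given: CIDR prefix /26
Host bits = 32 - 26 = 6
Total addresses = 2^6 = 64

64


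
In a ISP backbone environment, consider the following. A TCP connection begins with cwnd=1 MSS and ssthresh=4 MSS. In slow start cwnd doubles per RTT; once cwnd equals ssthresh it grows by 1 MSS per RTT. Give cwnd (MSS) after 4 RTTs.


RTT 0: cwnd = 1 MSS (initial)
RTT 1: cwnd = 2 MSS (slow start, doubled)
RTT 2: cwnd = 4 MSS (slow start, doubled)
RTT 3: cwnd = 5 MSS (congestion avoidance, +1)
RTT 4: cwnd = 6 MSS (congestion avoidance, +1)

6


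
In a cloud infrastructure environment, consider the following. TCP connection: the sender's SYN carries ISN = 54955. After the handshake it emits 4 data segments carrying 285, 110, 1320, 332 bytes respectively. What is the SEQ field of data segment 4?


The SYN occupies sequence number ISN = 54955, so the first data byte is ISN + 1 = 54956.
SEQ of data segment i = (ISN + 1) + sum of payload sizes of segments 1..i-1.
Segment 1: SEQ = 54956, payload = 285 bytes
Segment 2: SEQ = 55241, payload = 110 bytes
Segment 3: SEQ = 55351, payload = 1320 bytes
Segment 4: SEQ = 56671, payload = 332 bytes
SEQ of segment 4 = 54956 + 285 + 110 + 1320 = 56671

56671


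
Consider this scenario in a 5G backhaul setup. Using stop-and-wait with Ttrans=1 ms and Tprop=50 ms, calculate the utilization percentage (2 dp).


Given: Ttrans = 1 ms, Tprop = 50 ms
RTT = 2 * Tprop = 2 * 50 = 100 ms
U = Ttrans / (Ttrans + RTT)
U = 1 / (1 + 100)
U = 1 / 101 = 0.009901
U% = 0.99%

0.99


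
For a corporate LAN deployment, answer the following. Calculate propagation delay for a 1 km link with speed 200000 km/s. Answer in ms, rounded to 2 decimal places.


Given: distance = 1 km, speed = 200000 km/s
Delay = distance / speed = 1 / 200000 seconds
Delay in ms = 1 * 1000 / 200000
Delay = 0.0050 ms
Rounded to 2 dp = 0.01 ms

0.01


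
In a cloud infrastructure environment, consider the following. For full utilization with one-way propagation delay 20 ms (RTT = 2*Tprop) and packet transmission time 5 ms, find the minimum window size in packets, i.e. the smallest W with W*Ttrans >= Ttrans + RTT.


Given: Ttrans = 5 ms, RTT = 40 ms (= 2 * Tprop, Tprop = 20 ms)
Time until first ACK returns = Ttrans + RTT = 5 + 40 = 45 ms
Need W * Ttrans >= Ttrans + RTT  ->  W >= (Ttrans + RTT) / Ttrans
(Ttrans + RTT) / Ttrans = 45 / 5 = 9
W_min = ceil(9) = 9

9


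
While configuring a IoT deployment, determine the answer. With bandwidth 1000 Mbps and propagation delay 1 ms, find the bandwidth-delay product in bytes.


Given: bandwidth = 1000 Mbps, delay = 1 ms
BDP in bits = 1000 * 10^6 * 1 / 1000
BDP in bits = 1000000
BDP in bytes = 1000000 / 8 = 125000

125000


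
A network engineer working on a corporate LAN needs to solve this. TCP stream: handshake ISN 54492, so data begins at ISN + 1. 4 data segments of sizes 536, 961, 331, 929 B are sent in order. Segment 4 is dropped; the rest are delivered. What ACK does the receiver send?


SYN uses sequence number 54492; first data byte = ISN + 1 = 54493.
Segment 1: SEQ = 54493, len = 536 B, covers [54493, 55028]
Segment 2: SEQ = 55029, len = 961 B, covers [55029, 55989]
Segment 3: SEQ = 55990, len = 331 B, covers [55990, 56320]
Segment 4: SEQ = 56321, len = 929 B, covers [56321, 57249] [LOST]
In-order data received: bytes [54493, 56320] (segments 1..3).
Segment 4 missing -> gap begins at byte 56321.
Cumulative ACK = next expected in-order byte = 54493 + 536 + 961 + 331 = 56321

56321


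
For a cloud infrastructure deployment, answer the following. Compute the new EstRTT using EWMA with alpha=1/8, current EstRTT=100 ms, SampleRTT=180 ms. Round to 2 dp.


Given: EstRTT = 100 ms, SampleRTT = 180 ms, alpha = 1/8
New EstRTT = (1 - alpha) * EstRTT + alpha * SampleRTT
(7/8) * 100 = 87.5
(1/8) * 180 = 22.5
New EstRTT = 87.5 + 22.5 = 110 ms -> 110.00 ms (2 dp)

110.00


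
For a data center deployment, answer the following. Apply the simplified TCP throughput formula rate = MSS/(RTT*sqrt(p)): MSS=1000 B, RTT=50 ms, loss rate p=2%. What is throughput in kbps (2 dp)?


Given: MSS = 1000 bytes, RTT = 50 ms, loss = 2%
RTT in seconds = 50 / 1000 = 0.05
Loss rate = 2% = 0.02
sqrt(loss) = sqrt(0.02) = 0.141421356237
Throughput (bytes/s) = 1000 / (0.05 * 0.141421356237) = 141421.3562
Throughput (kbps) = 141421.3562 * 8 / 1000 = 1131.370850 -> 1131.37 kbps (2 dp)

1131.37


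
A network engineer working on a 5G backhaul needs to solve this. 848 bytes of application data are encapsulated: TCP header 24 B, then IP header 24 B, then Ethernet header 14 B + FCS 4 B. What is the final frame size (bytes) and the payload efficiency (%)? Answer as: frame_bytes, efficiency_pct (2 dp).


TCP segment = 848 + 24 = 872 B
IP packet = 872 + 24 = 896 B
Ethernet frame = 896 + 14 + 4 = 914 B
Efficiency = app / frame = 848 / 914 = 0.927790 = 92.7790% -> 92.78% (2 dp)

914, 92.78


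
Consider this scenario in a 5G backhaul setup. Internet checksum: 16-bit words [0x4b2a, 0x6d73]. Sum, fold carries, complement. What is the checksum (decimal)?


Given words: [0x4b2a, 0x6d73]
Step 1: Sum all words
Raw sum = 19242 + 28019 = 47261
One's complement = ~47261 & 0xFFFF = 18274

18274


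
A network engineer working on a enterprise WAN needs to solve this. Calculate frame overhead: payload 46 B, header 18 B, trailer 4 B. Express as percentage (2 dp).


Given: payload = 46 B, header = 18 B, trailer = 4 B
Overhead bytes = header + trailer = 18 + 4 = 22
Total frame = payload + overhead = 46 + 22 = 68
Overhead % = 22 / 68 * 100 = 32.3529% -> 32.35% (2 dp)

32.35


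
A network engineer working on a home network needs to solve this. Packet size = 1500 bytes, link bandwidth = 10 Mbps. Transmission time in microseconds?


Given: packet = 1500 bytes, bandwidth = 10 Mbps
Packet in bits = 1500 * 8 = 12000 bits
Bandwidth = 10 * 10^6 = 10000000 bps
Time = 12000 / 10000000 seconds
Time in us = 12000 * 10^6 / 10000000 = 1200

1200


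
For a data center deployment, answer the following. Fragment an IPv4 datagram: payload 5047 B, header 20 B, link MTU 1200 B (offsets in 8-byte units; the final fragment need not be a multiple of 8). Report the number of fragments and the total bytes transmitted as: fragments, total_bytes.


Max data per non-final fragment = floor((MTU - header)/8)*8 = floor((1200 - 20)/8)*8 = floor(1180/8)*8 = 1176 B
Final fragment needs no 8-byte alignment: it can carry up to MTU - header = 1180 B
Non-final fragments needed = ceil((payload - 1180) / 1176) = ceil(3867/1176) = ceil(3.2883) = 4
Number of fragments = 4 + 1 = 5
Fragment sizes (data): 4 * 1176 B + 343 B (last, 343 <= 1180 OK)
Total bytes sent = payload + n_frags * header = 5047 + 5*20 = 5047 + 100 = 5147 B

5, 5147


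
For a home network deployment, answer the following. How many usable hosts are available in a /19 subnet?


Given: subnet mask /19
Host bits = 32 - 19 = 13
Total addresses = 2^13 = 8192
Usable hosts = 8192 - 2 (network + broadcast) = 8190

8190


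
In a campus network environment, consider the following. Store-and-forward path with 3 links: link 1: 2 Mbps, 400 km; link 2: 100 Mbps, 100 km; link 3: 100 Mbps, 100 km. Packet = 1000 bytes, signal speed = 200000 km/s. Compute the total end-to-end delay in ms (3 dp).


Packet = 1000 bytes = 8000 bits. Store-and-forward: sum (t_trans + t_prop) per link.
Link 1: t_trans = 8000/(2*10^6) s = 4.0000 ms; t_prop = 400/200000 s = 2.0000 ms; subtotal = 6.0000 ms
Link 2: t_trans = 8000/(100*10^6) s = 0.0800 ms; t_prop = 100/200000 s = 0.5000 ms; subtotal = 0.5800 ms
Link 3: t_trans = 8000/(100*10^6) s = 0.0800 ms; t_prop = 100/200000 s = 0.5000 ms; subtotal = 0.5800 ms
End-to-end = 6.0000 + 0.5800 + 0.5800 = 7.1600 ms -> 7.160 ms (3 dp)

7.160


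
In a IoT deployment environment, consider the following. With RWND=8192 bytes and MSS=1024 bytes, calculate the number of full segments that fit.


Given: RWND = 8192 bytes, MSS = 1024 bytes
Full segments = floor(RWND / MSS)
Full segments = floor(8192 / 1024)
Full segments = floor(8.0) = 8

8


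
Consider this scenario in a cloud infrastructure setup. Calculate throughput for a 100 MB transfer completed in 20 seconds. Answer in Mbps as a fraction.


Given: file = 100 MB, time = 20 s
File in Mb = 100 * 8 = 800 Mb
Throughput = 800 / 20 Mbps
Throughput = 40 Mbps

40


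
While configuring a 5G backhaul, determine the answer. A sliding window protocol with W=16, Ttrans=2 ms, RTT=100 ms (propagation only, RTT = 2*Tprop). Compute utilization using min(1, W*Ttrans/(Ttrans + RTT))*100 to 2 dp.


Given: W = 16, Ttrans = 2 ms, RTT = 100 ms (= 2 * Tprop, Tprop = 50 ms)
Cycle time = Ttrans + RTT = 2 + 100 = 102 ms (first packet sent until its ACK returns)
W * Ttrans = 16 * 2 = 32 ms of sending per cycle
W * Ttrans / (Ttrans + RTT) = 32 / 102 = 0.313725
U = min(1, 0.313725) = 0.313725
U% = 31.37%

31.37


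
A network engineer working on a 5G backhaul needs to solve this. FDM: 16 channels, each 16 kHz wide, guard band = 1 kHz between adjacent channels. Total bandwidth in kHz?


Given: 16 channels, 16 kHz each, guard = 1 kHz
Channel bandwidth = 16 * 16 = 256 kHz
Guard bands = 15 gaps * 1 kHz = 15 kHz
Total = 256 + 15 = 271 kHz

271


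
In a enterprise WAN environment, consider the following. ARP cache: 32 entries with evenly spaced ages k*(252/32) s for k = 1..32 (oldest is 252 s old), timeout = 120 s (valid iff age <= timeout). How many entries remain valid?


Ages are k * 252/32 s for k = 1..32 (spacing = 7.8750 s).
Entry k is valid iff k * 252/32 <= 120 iff k <= 32 * 120 / 252 = 15.2381
n_valid = floor(15.2381) = 15
(n_stale = 32 - 15 = 17)

15


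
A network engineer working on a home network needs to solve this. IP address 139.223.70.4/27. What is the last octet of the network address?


Given: IP = 139.223.70.4, prefix = /27
Subnet mask = 255.255.255.224
Last octet of IP: 4
Last octet of mask: 224
Network last octet = 4 AND 224 = 0

0


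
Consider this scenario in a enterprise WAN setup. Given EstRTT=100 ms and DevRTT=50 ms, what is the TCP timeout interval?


Given: EstRTT = 100 ms, DevRTT = 50 ms
Timeout = EstRTT + 4 * DevRTT
4 * DevRTT = 4 * 50 = 200
Timeout = 100 + 200 = 300 ms

300


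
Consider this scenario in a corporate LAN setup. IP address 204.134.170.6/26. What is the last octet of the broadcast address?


Given: IP = 204.134.170.6, prefix = /26
Host bits = 32 - 26 = 6
Network last octet = 6 AND mask = 0
Host part size = 2^6 - 1 = 63
Broadcast last octet = 0 OR 63 = 63

63


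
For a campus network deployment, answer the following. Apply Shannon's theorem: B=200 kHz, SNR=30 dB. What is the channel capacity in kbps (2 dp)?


Given: B = 200 kHz, SNR = 30 dB
SNR linear = 10^(30/10) = 1000
1 + SNR = 1001
log2(1001) = 9.9672262588
C = 200 * 1000 * 9.9672262588 = 1993445.2518 bps
C = 1993.445252 kbps -> 1993.45 kbps (2 dp)

1993.45


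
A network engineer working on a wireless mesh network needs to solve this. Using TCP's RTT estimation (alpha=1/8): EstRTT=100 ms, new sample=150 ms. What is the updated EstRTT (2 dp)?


Given: EstRTT = 100 ms, SampleRTT = 150 ms, alpha = 1/8
New EstRTT = (1 - alpha) * EstRTT + alpha * SampleRTT
(7/8) * 100 = 87.5
(1/8) * 150 = 18.75
New EstRTT = 87.5 + 18.75 = 106.25 ms -> 106.25 ms (2 dp)

106.25


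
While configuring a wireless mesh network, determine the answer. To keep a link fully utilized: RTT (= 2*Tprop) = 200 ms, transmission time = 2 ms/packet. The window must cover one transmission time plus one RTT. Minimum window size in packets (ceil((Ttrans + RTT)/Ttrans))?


Given: Ttrans = 2 ms, RTT = 200 ms (= 2 * Tprop, Tprop = 100 ms)
Time until first ACK returns = Ttrans + RTT = 2 + 200 = 202 ms
Need W * Ttrans >= Ttrans + RTT  ->  W >= (Ttrans + RTT) / Ttrans
(Ttrans + RTT) / Ttrans = 202 / 2 = 101
W_min = ceil(101) = 101

101


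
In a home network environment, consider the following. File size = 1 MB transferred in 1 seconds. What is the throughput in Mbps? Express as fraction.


Given: file = 1 MB, time = 1 s
File in Mb = 1 * 8 = 8 Mb
Throughput = 8 / 1 Mbps
Throughput = 8 Mbps

8


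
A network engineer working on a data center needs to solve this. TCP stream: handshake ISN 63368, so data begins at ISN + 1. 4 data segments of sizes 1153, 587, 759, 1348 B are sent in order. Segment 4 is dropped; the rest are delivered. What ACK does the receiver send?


SYN uses sequence number 63368; first data byte = ISN + 1 = 63369.
Segment 1: SEQ = 63369, len = 1153 B, covers [63369, 64521]
Segment 2: SEQ = 64522, len = 587 B, covers [64522, 65108]
Segment 3: SEQ = 65109, len = 759 B, covers [65109, 65867]
Segment 4: SEQ = 65868, len = 1348 B, covers [65868, 67215] [LOST]
In-order data received: bytes [63369, 65867] (segments 1..3).
Segment 4 missing -> gap begins at byte 65868.
Cumulative ACK = next expected in-order byte = 63369 + 1153 + 587 + 759 = 65868

65868


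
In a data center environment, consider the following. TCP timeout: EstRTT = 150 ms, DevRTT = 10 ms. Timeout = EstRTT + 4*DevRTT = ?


Given: EstRTT = 150 ms, DevRTT = 10 ms
Timeout = EstRTT + 4 * DevRTT
4 * DevRTT = 4 * 10 = 40
Timeout = 150 + 40 = 190 ms

190


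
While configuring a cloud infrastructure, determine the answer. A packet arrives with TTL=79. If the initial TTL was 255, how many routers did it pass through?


Given: initial TTL = 255, received TTL = 79
Hops = initial TTL - received TTL
Hops = 255 - 79 = 176

176


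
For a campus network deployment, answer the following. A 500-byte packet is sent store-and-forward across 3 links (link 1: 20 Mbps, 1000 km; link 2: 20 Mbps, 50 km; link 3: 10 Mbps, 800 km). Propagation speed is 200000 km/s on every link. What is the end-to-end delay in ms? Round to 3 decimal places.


Packet = 500 bytes = 4000 bits. Store-and-forward: sum (t_trans + t_prop) per link.
Link 1: t_trans = 4000/(20*10^6) s = 0.2000 ms; t_prop = 1000/200000 s = 5.0000 ms; subtotal = 5.2000 ms
Link 2: t_trans = 4000/(20*10^6) s = 0.2000 ms; t_prop = 50/200000 s = 0.2500 ms; subtotal = 0.4500 ms
Link 3: t_trans = 4000/(10*10^6) s = 0.4000 ms; t_prop = 800/200000 s = 4.0000 ms; subtotal = 4.4000 ms
End-to-end = 5.2000 + 0.4500 + 4.4000 = 10.0500 ms -> 10.050 ms (3 dp)

10.050


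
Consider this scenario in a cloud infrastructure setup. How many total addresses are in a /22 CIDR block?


Given: CIDR prefix /22
Host bits = 32 - 22 = 10
Total addresses = 2^10 = 1024

1024


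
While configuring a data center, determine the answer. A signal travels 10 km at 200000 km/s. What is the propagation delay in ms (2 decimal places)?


Given: distance = 10 km, speed = 200000 km/s
Delay = distance / speed = 10 / 200000 seconds
Delay in ms = 10 * 1000 / 200000
Delay = 0.0500 ms
Rounded to 2 dp = 0.05 ms

0.05


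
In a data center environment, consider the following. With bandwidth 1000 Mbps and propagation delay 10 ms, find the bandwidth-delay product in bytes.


Given: bandwidth = 1000 Mbps, delay = 10 ms
BDP in bits = 1000 * 10^6 * 10 / 1000
BDP in bits = 10000000
BDP in bytes = 10000000 / 8 = 1250000

1250000


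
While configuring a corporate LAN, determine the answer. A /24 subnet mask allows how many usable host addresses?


Given: subnet mask /24
Host bits = 32 - 24 = 8
Total addresses = 2^8 = 256
Usable hosts = 256 - 2 (network + broadcast) = 254

254


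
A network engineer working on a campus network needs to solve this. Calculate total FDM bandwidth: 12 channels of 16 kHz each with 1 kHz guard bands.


Given: 12 channels, 16 kHz each, guard = 1 kHz
Channel bandwidth = 12 * 16 = 192 kHz
Guard bands = 11 gaps * 1 kHz = 11 kHz
Total = 192 + 11 = 203 kHz

203


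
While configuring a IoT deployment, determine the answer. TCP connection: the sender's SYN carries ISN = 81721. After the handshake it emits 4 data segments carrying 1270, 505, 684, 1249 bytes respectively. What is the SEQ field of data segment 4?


The SYN occupies sequence number ISN = 81721, so the first data byte is ISN + 1 = 81722.
SEQ of data segment i = (ISN + 1) + sum of payload sizes of segments 1..i-1.
Segment 1: SEQ = 81722, payload = 1270 bytes
Segment 2: SEQ = 82992, payload = 505 bytes
Segment 3: SEQ = 83497, payload = 684 bytes
Segment 4: SEQ = 84181, payload = 1249 bytes
SEQ of segment 4 = 81722 + 1270 + 505 + 684 = 84181

84181


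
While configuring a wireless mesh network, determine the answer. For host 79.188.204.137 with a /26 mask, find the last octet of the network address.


Given: IP = 79.188.204.137, prefix = /26
Subnet mask = 255.255.255.192
Last octet of IP: 137
Last octet of mask: 192
Network last octet = 137 AND 192 = 128

128


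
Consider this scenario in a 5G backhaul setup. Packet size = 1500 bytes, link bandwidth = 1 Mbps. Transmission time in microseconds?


Given: packet = 1500 bytes, bandwidth = 1 Mbps
Packet in bits = 1500 * 8 = 12000 bits
Bandwidth = 1 * 10^6 = 1000000 bps
Time = 12000 / 1000000 seconds
Time in us = 12000 * 10^6 / 1000000 = 12000

12000


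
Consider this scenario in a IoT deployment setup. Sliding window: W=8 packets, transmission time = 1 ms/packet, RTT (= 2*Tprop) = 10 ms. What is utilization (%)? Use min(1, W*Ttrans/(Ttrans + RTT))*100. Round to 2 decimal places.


Given: W = 8, Ttrans = 1 ms, RTT = 10 ms (= 2 * Tprop, Tprop = 5 ms)
Cycle time = Ttrans + RTT = 1 + 10 = 11 ms (first packet sent until its ACK returns)
W * Ttrans = 8 * 1 = 8 ms of sending per cycle
W * Ttrans / (Ttrans + RTT) = 8 / 11 = 0.727273
U = min(1, 0.727273) = 0.727273
U% = 72.73%

72.73


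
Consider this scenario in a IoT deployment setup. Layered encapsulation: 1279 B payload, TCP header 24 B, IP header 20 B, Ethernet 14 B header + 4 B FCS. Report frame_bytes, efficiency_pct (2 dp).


TCP segment = 1279 + 24 = 1303 B
IP packet = 1303 + 20 = 1323 B
Ethernet frame = 1323 + 14 + 4 = 1341 B
Efficiency = app / frame = 1279 / 1341 = 0.953766 = 95.3766% -> 95.38% (2 dp)

1341, 95.38


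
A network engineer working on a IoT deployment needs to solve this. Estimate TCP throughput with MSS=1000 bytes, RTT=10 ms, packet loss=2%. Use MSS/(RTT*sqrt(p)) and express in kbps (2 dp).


Given: MSS = 1000 bytes, RTT = 10 ms, loss = 2%
RTT in seconds = 10 / 1000 = 0.01
Loss rate = 2% = 0.02
sqrt(loss) = sqrt(0.02) = 0.141421356237
Throughput (bytes/s) = 1000 / (0.01 * 0.141421356237) = 707106.7812
Throughput (kbps) = 707106.7812 * 8 / 1000 = 5656.854249 -> 5656.85 kbps (2 dp)

5656.85


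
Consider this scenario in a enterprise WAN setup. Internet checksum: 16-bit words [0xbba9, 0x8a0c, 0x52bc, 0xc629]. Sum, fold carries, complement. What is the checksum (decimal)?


Given words: [0xbba9, 0x8a0c, 0x52bc, 0xc629]
Step 1: Sum all words
Raw sum = 48041 + 35340 + 21180 + 50729 = 155290
Step 2: Fold carry: (24218 + 2) = 24220
One's complement = ~24220 & 0xFFFF = 41315

41315


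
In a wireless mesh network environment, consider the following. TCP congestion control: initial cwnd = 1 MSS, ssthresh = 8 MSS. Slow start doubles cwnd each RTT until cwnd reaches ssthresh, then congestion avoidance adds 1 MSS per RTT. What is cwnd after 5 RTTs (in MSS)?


RTT 0: cwnd = 1 MSS (initial)
RTT 1: cwnd = 2 MSS (slow start, doubled)
RTT 2: cwnd = 4 MSS (slow start, doubled)
RTT 3: cwnd = 8 MSS (slow start, doubled)
RTT 4: cwnd = 9 MSS (congestion avoidance, +1)
RTT 5: cwnd = 10 MSS (congestion avoidance, +1)

10


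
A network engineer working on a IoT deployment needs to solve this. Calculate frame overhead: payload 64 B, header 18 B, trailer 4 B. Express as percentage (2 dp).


Given: payload = 64 B, header = 18 B, trailer = 4 B
Overhead bytes = header + trailer = 18 + 4 = 22
Total frame = payload + overhead = 64 + 22 = 86
Overhead % = 22 / 86 * 100 = 25.5814% -> 25.58% (2 dp)

25.58


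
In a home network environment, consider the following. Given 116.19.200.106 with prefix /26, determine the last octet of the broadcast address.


Given: IP = 116.19.200.106, prefix = /26
Host bits = 32 - 26 = 6
Network last octet = 106 AND mask = 64
Host part size = 2^6 - 1 = 63
Broadcast last octet = 64 OR 63 = 127

127


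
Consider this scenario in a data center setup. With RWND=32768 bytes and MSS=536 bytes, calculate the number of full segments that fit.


Given: RWND = 32768 bytes, MSS = 536 bytes
Full segments = floor(RWND / MSS)
Full segments = floor(32768 / 536)
Full segments = floor(61.1343) = 61

61


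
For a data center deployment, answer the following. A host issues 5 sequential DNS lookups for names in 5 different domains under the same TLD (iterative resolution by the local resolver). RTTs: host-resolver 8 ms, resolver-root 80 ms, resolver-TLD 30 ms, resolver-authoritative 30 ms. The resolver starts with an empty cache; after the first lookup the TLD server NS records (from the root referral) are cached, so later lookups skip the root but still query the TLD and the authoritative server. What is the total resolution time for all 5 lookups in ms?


Lookup 1 (cold cache): local + root + TLD + auth = 8 + 80 + 30 + 30 = 148 ms
Lookups 2..5 (TLD NS cached -> skip root; new domain -> still ask TLD and auth): local + TLD + auth = 8 + 30 + 30 = 68 ms each
Remaining 4 lookups: 4 * 68 = 272 ms
Total = 148 + 272 = 420 ms

420


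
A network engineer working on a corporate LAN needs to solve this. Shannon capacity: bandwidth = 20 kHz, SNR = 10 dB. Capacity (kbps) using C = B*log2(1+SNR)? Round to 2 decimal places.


Given: B = 20 kHz, SNR = 10 dB
SNR linear = 10^(10/10) = 10
1 + SNR = 11
log2(11) = 3.4594316186
C = 20 * 1000 * 3.4594316186 = 69188.6324 bps
C = 69.188632 kbps -> 69.19 kbps (2 dp)

69.19


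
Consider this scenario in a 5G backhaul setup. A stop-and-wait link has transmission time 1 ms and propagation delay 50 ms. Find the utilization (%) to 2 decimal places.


Given: Ttrans = 1 ms, Tprop = 50 ms
RTT = 2 * Tprop = 2 * 50 = 100 ms
U = Ttrans / (Ttrans + RTT)
U = 1 / (1 + 100)
U = 1 / 101 = 0.009901
U% = 0.99%

0.99


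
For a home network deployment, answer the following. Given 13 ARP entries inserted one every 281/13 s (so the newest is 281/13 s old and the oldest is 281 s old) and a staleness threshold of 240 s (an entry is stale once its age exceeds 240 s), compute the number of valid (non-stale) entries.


Ages are k * 281/13 s for k = 1..13 (spacing = 21.6154 s).
Entry k is valid iff k * 281/13 <= 240 iff k <= 13 * 240 / 281 = 11.1032
n_valid = floor(11.1032) = 11
(n_stale = 13 - 11 = 2)

11


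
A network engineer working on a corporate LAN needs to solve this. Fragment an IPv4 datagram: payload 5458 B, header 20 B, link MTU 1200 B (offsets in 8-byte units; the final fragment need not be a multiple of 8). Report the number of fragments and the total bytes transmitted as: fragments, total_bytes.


Max data per non-final fragment = floor((MTU - header)/8)*8 = floor((1200 - 20)/8)*8 = floor(1180/8)*8 = 1176 B
Final fragment needs no 8-byte alignment: it can carry up to MTU - header = 1180 B
Non-final fragments needed = ceil((payload - 1180) / 1176) = ceil(4278/1176) = ceil(3.6378) = 4
Number of fragments = 4 + 1 = 5
Fragment sizes (data): 4 * 1176 B + 754 B (last, 754 <= 1180 OK)
Total bytes sent = payload + n_frags * header = 5458 + 5*20 = 5458 + 100 = 5558 B

5, 5558


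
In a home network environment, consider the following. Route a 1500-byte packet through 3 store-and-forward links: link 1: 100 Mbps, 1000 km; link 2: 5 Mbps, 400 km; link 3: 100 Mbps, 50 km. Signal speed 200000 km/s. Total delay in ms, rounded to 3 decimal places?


Packet = 1500 bytes = 12000 bits. Store-and-forward: sum (t_trans + t_prop) per link.
Link 1: t_trans = 12000/(100*10^6) s = 0.1200 ms; t_prop = 1000/200000 s = 5.0000 ms; subtotal = 5.1200 ms
Link 2: t_trans = 12000/(5*10^6) s = 2.4000 ms; t_prop = 400/200000 s = 2.0000 ms; subtotal = 4.4000 ms
Link 3: t_trans = 12000/(100*10^6) s = 0.1200 ms; t_prop = 50/200000 s = 0.2500 ms; subtotal = 0.3700 ms
End-to-end = 5.1200 + 4.4000 + 0.3700 = 9.8900 ms -> 9.890 ms (3 dp)

9.890


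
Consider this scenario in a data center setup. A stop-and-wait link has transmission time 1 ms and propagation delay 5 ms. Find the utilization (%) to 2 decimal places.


Given: Ttrans = 1 ms, Tprop = 5 ms
RTT = 2 * Tprop = 2 * 5 = 10 ms
U = Ttrans / (Ttrans + RTT)
U = 1 / (1 + 10)
U = 1 / 11 = 0.090909
U% = 9.09%

9.09


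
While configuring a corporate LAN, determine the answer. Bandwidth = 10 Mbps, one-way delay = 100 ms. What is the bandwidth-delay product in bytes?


Given: bandwidth = 10 Mbps, delay = 100 ms
BDP in bits = 10 * 10^6 * 100 / 1000
BDP in bits = 1000000
BDP in bytes = 1000000 / 8 = 125000

125000


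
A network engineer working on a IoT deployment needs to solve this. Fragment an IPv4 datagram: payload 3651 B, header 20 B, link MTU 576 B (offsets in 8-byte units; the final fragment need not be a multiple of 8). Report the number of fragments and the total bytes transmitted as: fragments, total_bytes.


Max data per non-final fragment = floor((MTU - header)/8)*8 = floor((576 - 20)/8)*8 = floor(556/8)*8 = 552 B
Final fragment needs no 8-byte alignment: it can carry up to MTU - header = 556 B
Non-final fragments needed = ceil((payload - 556) / 552) = ceil(3095/552) = ceil(5.6069) = 6
Number of fragments = 6 + 1 = 7
Fragment sizes (data): 6 * 552 B + 339 B (last, 339 <= 556 OK)
Total bytes sent = payload + n_frags * header = 3651 + 7*20 = 3651 + 140 = 3791 B

7, 3791


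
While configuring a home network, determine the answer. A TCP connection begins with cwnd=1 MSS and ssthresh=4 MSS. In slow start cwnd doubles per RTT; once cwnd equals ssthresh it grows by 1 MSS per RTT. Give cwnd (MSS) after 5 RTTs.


RTT 0: cwnd = 1 MSS (initial)
RTT 1: cwnd = 2 MSS (slow start, doubled)
RTT 2: cwnd = 4 MSS (slow start, doubled)
RTT 3: cwnd = 5 MSS (congestion avoidance, +1)
RTT 4: cwnd = 6 MSS (congestion avoidance, +1)
RTT 5: cwnd = 7 MSS (congestion avoidance, +1)

7


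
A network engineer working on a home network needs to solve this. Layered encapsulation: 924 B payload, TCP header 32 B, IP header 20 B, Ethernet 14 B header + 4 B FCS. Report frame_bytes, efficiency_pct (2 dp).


TCP segment = 924 + 32 = 956 B
IP packet = 956 + 20 = 976 B
Ethernet frame = 976 + 14 + 4 = 994 B
Efficiency = app / frame = 924 / 994 = 0.929577 = 92.9577% -> 92.96% (2 dp)

994, 92.96


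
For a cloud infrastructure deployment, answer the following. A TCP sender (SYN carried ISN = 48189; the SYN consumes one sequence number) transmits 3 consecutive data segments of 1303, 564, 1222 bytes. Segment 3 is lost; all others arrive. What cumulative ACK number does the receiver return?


SYN uses sequence number 48189; first data byte = ISN + 1 = 48190.
Segment 1: SEQ = 48190, len = 1303 B, covers [48190, 49492]
Segment 2: SEQ = 49493, len = 564 B, covers [49493, 50056]
Segment 3: SEQ = 50057, len = 1222 B, covers [50057, 51278] [LOST]
In-order data received: bytes [48190, 50056] (segments 1..2).
Segment 3 missing -> gap begins at byte 50057.
Cumulative ACK = next expected in-order byte = 48190 + 1303 + 564 = 50057

50057


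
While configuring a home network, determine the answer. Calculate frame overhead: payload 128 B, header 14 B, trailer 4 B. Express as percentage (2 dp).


Given: payload = 128 B, header = 14 B, trailer = 4 B
Overhead bytes = header + trailer = 14 + 4 = 18
Total frame = payload + overhead = 128 + 18 = 146
Overhead % = 18 / 146 * 100 = 12.3288% -> 12.33% (2 dp)

12.33


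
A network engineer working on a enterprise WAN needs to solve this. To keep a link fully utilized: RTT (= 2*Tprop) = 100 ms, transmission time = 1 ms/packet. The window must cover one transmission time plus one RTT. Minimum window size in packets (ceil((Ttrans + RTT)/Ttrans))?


Given: Ttrans = 1 ms, RTT = 100 ms (= 2 * Tprop, Tprop = 50 ms)
Time until first ACK returns = Ttrans + RTT = 1 + 100 = 101 ms
Need W * Ttrans >= Ttrans + RTT  ->  W >= (Ttrans + RTT) / Ttrans
(Ttrans + RTT) / Ttrans = 101 / 1 = 101
W_min = ceil(101) = 101

101


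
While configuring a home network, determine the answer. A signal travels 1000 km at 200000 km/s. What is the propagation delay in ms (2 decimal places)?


Given: distance = 1000 km, speed = 200000 km/s
Delay = distance / speed = 1000 / 200000 seconds
Delay in ms = 1000 * 1000 / 200000
Delay = 5.0000 ms
Rounded to 2 dp = 5.00 ms

5.00


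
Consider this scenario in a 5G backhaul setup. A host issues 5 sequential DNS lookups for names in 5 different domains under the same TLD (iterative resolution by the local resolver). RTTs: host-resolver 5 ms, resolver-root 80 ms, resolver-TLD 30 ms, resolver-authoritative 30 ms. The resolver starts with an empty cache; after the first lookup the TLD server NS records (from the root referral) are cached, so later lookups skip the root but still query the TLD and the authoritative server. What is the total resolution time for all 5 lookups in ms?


Lookup 1 (cold cache): local + root + TLD + auth = 5 + 80 + 30 + 30 = 145 ms
Lookups 2..5 (TLD NS cached -> skip root; new domain -> still ask TLD and auth): local + TLD + auth = 5 + 30 + 30 = 65 ms each
Remaining 4 lookups: 4 * 65 = 260 ms
Total = 145 + 260 = 405 ms

405


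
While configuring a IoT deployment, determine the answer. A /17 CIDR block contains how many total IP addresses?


Given: CIDR prefix /17
Host bits = 32 - 17 = 15
Total addresses = 2^15 = 32768

32768


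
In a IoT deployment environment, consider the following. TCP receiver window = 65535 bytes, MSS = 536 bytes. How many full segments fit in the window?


Given: RWND = 65535 bytes, MSS = 536 bytes
Full segments = floor(RWND / MSS)
Full segments = floor(65535 / 536)
Full segments = floor(122.2668) = 122

122


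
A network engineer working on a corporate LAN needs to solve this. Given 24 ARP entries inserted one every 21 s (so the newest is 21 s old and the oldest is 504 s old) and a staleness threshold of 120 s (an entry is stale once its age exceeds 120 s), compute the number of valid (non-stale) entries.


Ages are k * 504/24 s for k = 1..24 (spacing = 21.0000 s).
Entry k is valid iff k * 504/24 <= 120 iff k <= 24 * 120 / 504 = 5.7143
n_valid = floor(5.7143) = 5
(n_stale = 24 - 5 = 19)

5


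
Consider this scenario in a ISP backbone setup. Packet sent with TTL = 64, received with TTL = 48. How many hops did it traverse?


Given: initial TTL = 64, received TTL = 48
Hops = initial TTL - received TTL
Hops = 64 - 48 = 16

16


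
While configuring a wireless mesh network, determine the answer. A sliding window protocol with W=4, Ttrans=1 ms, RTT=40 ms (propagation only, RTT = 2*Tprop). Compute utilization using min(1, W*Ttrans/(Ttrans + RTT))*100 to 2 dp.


Given: W = 4, Ttrans = 1 ms, RTT = 40 ms (= 2 * Tprop, Tprop = 20 ms)
Cycle time = Ttrans + RTT = 1 + 40 = 41 ms (first packet sent until its ACK returns)
W * Ttrans = 4 * 1 = 4 ms of sending per cycle
W * Ttrans / (Ttrans + RTT) = 4 / 41 = 0.097561
U = min(1, 0.097561) = 0.097561
U% = 9.76%

9.76


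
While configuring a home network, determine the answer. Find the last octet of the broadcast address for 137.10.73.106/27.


Given: IP = 137.10.73.106, prefix = /27
Host bits = 32 - 27 = 5
Network last octet = 106 AND mask = 96
Host part size = 2^5 - 1 = 31
Broadcast last octet = 96 OR 31 = 127

127


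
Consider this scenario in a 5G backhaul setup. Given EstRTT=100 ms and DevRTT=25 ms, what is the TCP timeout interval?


Given: EstRTT = 100 ms, DevRTT = 25 ms
Timeout = EstRTT + 4 * DevRTT
4 * DevRTT = 4 * 25 = 100
Timeout = 100 + 100 = 200 ms

200


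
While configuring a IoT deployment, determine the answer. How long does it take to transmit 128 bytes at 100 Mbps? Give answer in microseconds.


Given: packet = 128 bytes, bandwidth = 100 Mbps
Packet in bits = 128 * 8 = 1024 bits
Bandwidth = 100 * 10^6 = 100000000 bps
Time = 1024 / 100000000 seconds
Time in us = 1024 * 10^6 / 100000000 = 10.24

10.24


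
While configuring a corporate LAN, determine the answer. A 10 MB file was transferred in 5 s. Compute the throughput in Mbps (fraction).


Given: file = 10 MB, time = 5 s
File in Mb = 10 * 8 = 80 Mb
Throughput = 80 / 5 Mbps
Throughput = 16 Mbps

16


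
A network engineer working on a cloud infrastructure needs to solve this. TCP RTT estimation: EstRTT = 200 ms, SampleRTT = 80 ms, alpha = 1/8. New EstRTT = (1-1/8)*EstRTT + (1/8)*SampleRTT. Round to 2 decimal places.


Given: EstRTT = 200 ms, SampleRTT = 80 ms, alpha = 1/8
New EstRTT = (1 - alpha) * EstRTT + alpha * SampleRTT
(7/8) * 200 = 175
(1/8) * 80 = 10
New EstRTT = 175 + 10 = 185 ms -> 185.00 ms (2 dp)

185.00


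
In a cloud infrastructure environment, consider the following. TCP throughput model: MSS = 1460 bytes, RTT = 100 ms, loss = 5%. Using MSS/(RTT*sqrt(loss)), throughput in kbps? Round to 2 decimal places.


Given: MSS = 1460 bytes, RTT = 100 ms, loss = 5%
RTT in seconds = 100 / 1000 = 0.1
Loss rate = 5% = 0.05
sqrt(loss) = sqrt(0.05) = 0.223606797750
Throughput (bytes/s) = 1460 / (0.1 * 0.223606797750) = 65293.1849
Throughput (kbps) = 65293.1849 * 8 / 1000 = 522.345480 -> 522.35 kbps (2 dp)

522.35


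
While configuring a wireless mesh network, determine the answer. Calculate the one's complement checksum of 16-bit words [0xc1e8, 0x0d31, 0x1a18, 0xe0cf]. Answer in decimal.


Given words: [0xc1e8, 0x0d31, 0x1a18, 0xe0cf]
Step 1: Sum all words
Raw sum = 49640 + 3377 + 6680 + 57551 = 117248
Step 2: Fold carry: (51712 + 1) = 51713
One's complement = ~51713 & 0xFFFF = 13822

13822


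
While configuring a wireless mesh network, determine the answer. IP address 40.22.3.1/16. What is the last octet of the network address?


Given: IP = 40.22.3.1, prefix = /16
Subnet mask = 255.255.0.0
Last octet of IP: 1
Last octet of mask: 0
Network last octet = 1 AND 0 = 0

0


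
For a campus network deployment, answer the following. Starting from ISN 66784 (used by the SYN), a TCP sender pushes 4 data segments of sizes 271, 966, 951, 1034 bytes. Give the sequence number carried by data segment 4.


The SYN occupies sequence number ISN = 66784, so the first data byte is ISN + 1 = 66785.
SEQ of data segment i = (ISN + 1) + sum of payload sizes of segments 1..i-1.
Segment 1: SEQ = 66785, payload = 271 bytes
Segment 2: SEQ = 67056, payload = 966 bytes
Segment 3: SEQ = 68022, payload = 951 bytes
Segment 4: SEQ = 68973, payload = 1034 bytes
SEQ of segment 4 = 66785 + 271 + 966 + 951 = 68973

68973
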